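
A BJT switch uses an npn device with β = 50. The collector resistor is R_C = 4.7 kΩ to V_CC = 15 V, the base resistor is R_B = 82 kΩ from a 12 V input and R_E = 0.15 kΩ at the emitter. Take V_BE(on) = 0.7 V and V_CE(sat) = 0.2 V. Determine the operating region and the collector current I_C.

Assume active: I_B = (12 − 0.7)/(82 + 51×0.15) = 0.126 mA, I_C = β·I_B = 6.3 mA.
Then V_CE = 15 − 6.3×4.7 − 6.43×0.15 = -15.6 V < 0.2 V — the active assumption fails.
Re-solve with V_CE = 0.2 V. KCL at the emitter: V_E/R_E = (V_BB−0.7−V_E)/R_B + (V_CC−0.2−V_E)/R_C, giving V_E = 0.477 V.
I_C = (V_CC − 0.2 − V_E)/R_C = (14.8 − 0.477)/4.7 = 3.05 mA.
Check: I_B = (11.3 − 0.477)/82 = 0.132 mA, and β·I_B = 6.6 mA > I_C, confirming saturation.

saturation; I_C ≈ 3 mA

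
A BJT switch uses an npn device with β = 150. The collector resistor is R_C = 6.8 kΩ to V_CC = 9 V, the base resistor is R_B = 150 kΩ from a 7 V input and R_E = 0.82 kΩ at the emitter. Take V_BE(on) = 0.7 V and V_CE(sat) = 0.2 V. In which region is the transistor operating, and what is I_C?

saturation; I_C ≈ 1.2 mA

Assume active: I_B = (7 − 0.7)/(150 + 151×0.82) = 0.023 mA, I_C = β·I_B = 3.45 mA.
Then V_CE = 9 − 3.45×6.8 − 3.47×0.82 = -17.3 V < 0.2 V — the active assumption fails.
Re-solve with V_CE = 0.2 V. KCL at the emitter: V_E/R_E = (V_BB−0.7−V_E)/R_B + (V_CC−0.2−V_E)/R_C, giving V_E = 0.973 V.
I_C = (V_CC − 0.2 − V_E)/R_C = (8.8 − 0.973)/6.8 = 1.15 mA.
Check: I_B = (6.3 − 0.973)/150 = 0.0355 mA, and β·I_B = 5.33 mA > I_C, confirming saturation.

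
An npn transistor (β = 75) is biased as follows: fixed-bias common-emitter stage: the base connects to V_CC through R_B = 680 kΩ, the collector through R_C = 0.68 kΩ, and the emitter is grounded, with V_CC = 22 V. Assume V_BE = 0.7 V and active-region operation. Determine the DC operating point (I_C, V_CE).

I_C ≈ 2.3 mA, V_CE ≈ 20 V

Base loop: V_CC = I_B·R_B + V_BE, so I_B = (22 − 0.7)/680 kΩ = 0.0313 mA.
In the active region I_C = β·I_B = 75 × 0.0313 = 2.35 mA.
Collector loop: V_CE = V_CC − I_C·R_C = 22 − 2.35×0.68 = 20.4 V.
Since V_CE = 20.4 V > V_CE(sat) ≈ 0.2 V, the transistor is in the active region as assumed.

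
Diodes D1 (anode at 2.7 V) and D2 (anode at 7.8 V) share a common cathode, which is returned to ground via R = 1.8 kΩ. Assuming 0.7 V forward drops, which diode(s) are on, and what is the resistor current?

Assume both conduct. Then node N would need to be at both 2.7−0.7 = 2 V and 7.8−0.7 = 7.1 V, which is impossible.
Assume only D2 conducts: V_N = 7.8 − 0.7 = 7.1 V, so I_R = 7.1/1.8 = 3.94 mA.
Check D1: its anode-to-cathode voltage is 2.7 − 7.1 = -4.4 V < 0.7 V, so it is off. The assumption is consistent.

Only D2 conducts; I_R ≈ 3.9 mA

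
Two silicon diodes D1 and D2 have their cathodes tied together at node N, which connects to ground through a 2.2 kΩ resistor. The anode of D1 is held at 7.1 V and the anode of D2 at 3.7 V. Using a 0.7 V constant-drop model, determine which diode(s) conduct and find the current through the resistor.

Only D1 conducts; I_R ≈ 2.9 mA

Assume both conduct. Then node N would need to be at both 7.1−0.7 = 6.4 V and 3.7−0.7 = 3 V, which is impossible.
Assume only D1 conducts: V_N = 7.1 − 0.7 = 6.4 V, so I_R = 6.4/2.2 = 2.91 mA.
Check D2: its anode-to-cathode voltage is 3.7 − 6.4 = -2.7 V < 0.7 V, so it is off. The assumption is consistent.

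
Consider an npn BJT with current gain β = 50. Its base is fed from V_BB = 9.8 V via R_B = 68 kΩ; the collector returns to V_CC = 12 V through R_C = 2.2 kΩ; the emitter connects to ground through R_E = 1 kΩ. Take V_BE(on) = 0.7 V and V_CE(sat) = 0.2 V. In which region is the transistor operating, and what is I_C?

saturation; I_C ≈ 3.7 mA

Assume active: I_B = (9.8 − 0.7)/(68 + 51×1) = 0.0765 mA, I_C = β·I_B = 3.82 mA.
Then V_CE = 12 − 3.82×2.2 − 3.9×1 = -0.312 V < 0.2 V — the active assumption fails.
Re-solve with V_CE = 0.2 V. KCL at the emitter: V_E/R_E = (V_BB−0.7−V_E)/R_B + (V_CC−0.2−V_E)/R_C, giving V_E = 3.74 V.
I_C = (V_CC − 0.2 − V_E)/R_C = (11.8 − 3.74)/2.2 = 3.66 mA.
Check: I_B = (9.1 − 3.74)/68 = 0.0788 mA, and β·I_B = 3.94 mA > I_C, confirming saturation.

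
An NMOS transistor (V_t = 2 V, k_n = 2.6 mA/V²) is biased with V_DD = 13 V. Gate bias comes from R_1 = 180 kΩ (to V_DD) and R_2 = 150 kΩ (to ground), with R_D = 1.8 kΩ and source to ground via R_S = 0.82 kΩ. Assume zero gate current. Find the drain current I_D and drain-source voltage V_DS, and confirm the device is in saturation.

I_D ≈ 2.9 mA, V_DS ≈ 5.3 V

V_G = V_DD·R_2/(R_1+R_2) = 13×150/330 = 5.91 V.
Assume saturation: I_D = (k_n/2)(V_GS − V_t)² with V_GS = V_G − I_D·R_S = 5.91 − 0.82·I_D.
Substituting gives 0.874·I_D² − 9.33·I_D + 19.9 = 0, with roots I_D = 2.93 or 7.74 mA.
The root I_D = 7.74 mA gives V_GS = -0.441 V ≤ V_t, so take I_D = 2.93 mA.
Then V_GS = 3.5 V and V_DS = V_DD − I_D(R_D+R_S) = 13 − 2.93×2.62 = 5.31 V.
Saturation requires V_DS ≥ V_GS − V_t = 1.5 V; 5.31 ≥ 1.5 ✓.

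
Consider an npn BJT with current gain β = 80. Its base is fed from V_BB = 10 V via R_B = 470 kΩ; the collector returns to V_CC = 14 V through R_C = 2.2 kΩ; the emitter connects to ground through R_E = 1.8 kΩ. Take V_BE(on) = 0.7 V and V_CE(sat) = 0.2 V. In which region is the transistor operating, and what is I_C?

active; I_C ≈ 1.2 mA

Assume active. Base-emitter loop: I_B = (V_BB − V_BE)/(R_B + (β+1)R_E) = (10 − 0.7)/(470 + 81×1.8) = 0.0151 mA.
I_C = β·I_B = 80×0.0151 = 1.21 mA.
V_CE = V_CC − I_C·R_C − I_E·R_E = 14 − 1.21×2.2 − 1.22×1.8 = 9.14 V > V_CE(sat), so the active-region assumption holds.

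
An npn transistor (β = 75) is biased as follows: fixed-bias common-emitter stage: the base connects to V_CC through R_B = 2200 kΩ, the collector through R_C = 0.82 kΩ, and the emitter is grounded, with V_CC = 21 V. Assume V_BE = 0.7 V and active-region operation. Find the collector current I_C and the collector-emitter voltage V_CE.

Base loop: V_CC = I_B·R_B + V_BE, so I_B = (21 − 0.7)/2200 kΩ = 0.00923 mA.
In the active region I_C = β·I_B = 75 × 0.00923 = 0.692 mA.
Collector loop: V_CE = V_CC − I_C·R_C = 21 − 0.692×0.82 = 20.4 V.
Since V_CE = 20.4 V > V_CE(sat) ≈ 0.2 V, the transistor is in the active region as assumed.

I_C ≈ 0.69 mA, V_CE ≈ 20 V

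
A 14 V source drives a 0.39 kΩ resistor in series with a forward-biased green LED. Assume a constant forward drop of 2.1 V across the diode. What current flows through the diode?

I ≈ 31 mA

KVL around the loop: 14 = V_D + I·R = 2.1 + I × 0.39 kΩ.
So I = (14 − 2.1) / 0.39 kΩ = 11.9 / 0.39 = 30.5 mA.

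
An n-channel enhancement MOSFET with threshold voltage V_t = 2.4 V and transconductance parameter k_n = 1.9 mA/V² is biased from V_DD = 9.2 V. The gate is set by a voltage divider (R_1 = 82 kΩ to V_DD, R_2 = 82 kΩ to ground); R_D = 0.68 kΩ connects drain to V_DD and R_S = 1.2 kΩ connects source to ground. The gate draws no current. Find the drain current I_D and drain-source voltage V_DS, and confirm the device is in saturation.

V_G = V_DD·R_2/(R_1+R_2) = 9.2×82/164 = 4.6 V.
Assume saturation: I_D = (k_n/2)(V_GS − V_t)² with V_GS = V_G − I_D·R_S = 4.6 − 1.2·I_D.
Substituting gives 1.37·I_D² − 6.02·I_D + 4.6 = 0, with roots I_D = 0.985 or 3.41 mA.
The root I_D = 3.41 mA gives V_GS = 0.505 V ≤ V_t, so take I_D = 0.985 mA.
Then V_GS = 3.42 V and V_DS = V_DD − I_D(R_D+R_S) = 9.2 − 0.985×1.88 = 7.35 V.
Saturation requires V_DS ≥ V_GS − V_t = 1.02 V; 7.35 ≥ 1.02 ✓.

I_D ≈ 0.98 mA, V_DS ≈ 7.3 V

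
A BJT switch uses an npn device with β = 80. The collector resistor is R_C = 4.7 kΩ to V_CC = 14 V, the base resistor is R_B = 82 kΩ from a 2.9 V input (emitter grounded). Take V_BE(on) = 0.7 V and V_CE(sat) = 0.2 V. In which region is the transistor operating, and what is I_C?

Assume active. Base-emitter loop: I_B = (V_BB − V_BE)/R_B = (2.9 − 0.7)/82 = 0.0268 mA.
I_C = β·I_B = 80×0.0268 = 2.15 mA.
V_CE = V_CC − I_C·R_C = 14 − 2.15×4.7 = 3.91 V > V_CE(sat), so the active-region assumption holds.

active; I_C ≈ 2.1 mA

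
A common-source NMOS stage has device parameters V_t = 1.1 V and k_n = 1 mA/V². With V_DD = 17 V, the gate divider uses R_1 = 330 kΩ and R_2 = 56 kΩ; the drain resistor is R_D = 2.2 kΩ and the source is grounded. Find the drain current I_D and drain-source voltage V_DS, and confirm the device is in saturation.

I_D ≈ 0.93 mA, V_DS ≈ 15 V

V_G = V_DD·R_2/(R_1+R_2) = 17×56/386 = 2.47 V. With the source grounded, V_GS = V_G = 2.47 V.
Assume saturation: I_D = (k_n/2)(V_GS − V_t)² = (1/2)×(2.47 − 1.1)² = 0.5×1.37² = 0.933 mA.
V_DS = V_DD − I_D·R_D = 17 − 0.933×2.2 = 14.9 V.
Saturation requires V_DS ≥ V_GS − V_t = 1.37 V; 14.9 ≥ 1.37 ✓.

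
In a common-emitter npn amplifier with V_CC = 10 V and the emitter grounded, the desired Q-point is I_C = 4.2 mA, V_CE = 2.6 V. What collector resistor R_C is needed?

Collector loop: V_CC = I_C·R_C + V_CE.
R_C = (V_CC − V_CE)/I_C = (10 − 2.6)/4.2 = 1.76 kΩ.

R_C ≈ 1.8 kΩ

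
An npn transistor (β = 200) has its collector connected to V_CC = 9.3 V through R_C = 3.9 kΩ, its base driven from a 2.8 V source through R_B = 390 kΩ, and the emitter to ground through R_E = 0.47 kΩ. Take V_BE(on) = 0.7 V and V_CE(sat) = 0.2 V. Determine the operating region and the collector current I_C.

Assume active. Base-emitter loop: I_B = (V_BB − V_BE)/(R_B + (β+1)R_E) = (2.8 − 0.7)/(390 + 201×0.47) = 0.00433 mA.
I_C = β·I_B = 200×0.00433 = 0.867 mA.
V_CE = V_CC − I_C·R_C − I_E·R_E = 9.3 − 0.867×3.9 − 0.871×0.47 = 5.51 V > V_CE(sat), so the active-region assumption holds.

active; I_C ≈ 0.87 mA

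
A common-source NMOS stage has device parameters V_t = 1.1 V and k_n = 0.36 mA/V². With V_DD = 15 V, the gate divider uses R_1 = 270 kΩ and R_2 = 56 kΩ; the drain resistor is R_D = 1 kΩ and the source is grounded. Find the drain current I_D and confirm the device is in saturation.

I_D ≈ 0.39 mA

V_G = V_DD·R_2/(R_1+R_2) = 15×56/326 = 2.58 V. With the source grounded, V_GS = V_G = 2.58 V.
Assume saturation: I_D = (k_n/2)(V_GS − V_t)² = (0.36/2)×(2.58 − 1.1)² = 0.18×1.48² = 0.393 mA.
V_DS = V_DD − I_D·R_D = 15 − 0.393×1 = 14.6 V.
Saturation requires V_DS ≥ V_GS − V_t = 1.48 V; 14.6 ≥ 1.48 ✓.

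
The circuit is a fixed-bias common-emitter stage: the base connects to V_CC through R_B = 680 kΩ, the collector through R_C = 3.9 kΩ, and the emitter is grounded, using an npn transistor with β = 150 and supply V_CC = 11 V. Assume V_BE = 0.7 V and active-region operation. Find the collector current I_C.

I_C ≈ 2.3 mA

Base loop: V_CC = I_B·R_B + V_BE, so I_B = (11 − 0.7)/680 kΩ = 0.0151 mA.
In the active region I_C = β·I_B = 150 × 0.0151 = 2.27 mA.
Collector loop: V_CE = V_CC − I_C·R_C = 11 − 2.27×3.9 = 2.14 V.
Since V_CE = 2.14 V > V_CE(sat) ≈ 0.2 V, the transistor is in the active region as assumed.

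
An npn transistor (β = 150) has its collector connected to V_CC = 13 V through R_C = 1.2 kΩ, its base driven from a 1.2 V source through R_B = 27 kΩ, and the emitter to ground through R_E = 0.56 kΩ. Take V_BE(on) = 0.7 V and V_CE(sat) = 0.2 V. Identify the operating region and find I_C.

Assume active. Base-emitter loop: I_B = (V_BB − V_BE)/(R_B + (β+1)R_E) = (1.2 − 0.7)/(27 + 151×0.56) = 0.00448 mA.
I_C = β·I_B = 150×0.00448 = 0.672 mA.
V_CE = V_CC − I_C·R_C − I_E·R_E = 13 − 0.672×1.2 − 0.677×0.56 = 11.8 V > V_CE(sat), so the active-region assumption holds.

active; I_C ≈ 0.67 mA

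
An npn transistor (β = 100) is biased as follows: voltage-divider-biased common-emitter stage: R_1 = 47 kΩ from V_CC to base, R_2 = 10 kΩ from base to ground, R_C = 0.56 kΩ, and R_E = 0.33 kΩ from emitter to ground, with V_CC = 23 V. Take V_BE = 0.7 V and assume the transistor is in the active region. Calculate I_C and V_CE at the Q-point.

Thevenize the base divider: V_Th = V_CC·R_2/(R_1+R_2) = 23×10/57 = 4.04 V, R_Th = R_1‖R_2 = 8.25 kΩ.
Base-emitter loop: V_Th = I_B·R_Th + V_BE + (β+1)I_B·R_E, so I_B = (4.04 − 0.7) / (8.25 + 101×0.33) = 0.0802 mA.
I_C = β·I_B = 100×0.0802 = 8.02 mA, and I_E = (β+1)I_B = 8.1 mA.
V_CE = V_CC − I_C·R_C − I_E·R_E = 23 − 8.02×0.56 − 8.1×0.33 = 15.8 V.
V_CE = 15.8 V > 0.2 V confirms active-region operation.

I_C ≈ 8 mA, V_CE ≈ 16 V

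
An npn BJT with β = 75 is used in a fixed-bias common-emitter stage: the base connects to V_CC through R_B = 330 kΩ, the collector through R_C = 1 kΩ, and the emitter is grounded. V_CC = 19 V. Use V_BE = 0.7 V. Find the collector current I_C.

Base loop: V_CC = I_B·R_B + V_BE, so I_B = (19 − 0.7)/330 kΩ = 0.0555 mA.
In the active region I_C = β·I_B = 75 × 0.0555 = 4.16 mA.
Collector loop: V_CE = V_CC − I_C·R_C = 19 − 4.16×1 = 14.8 V.
Since V_CE = 14.8 V > V_CE(sat) ≈ 0.2 V, the transistor is in the active region as assumed.

I_C ≈ 4.2 mA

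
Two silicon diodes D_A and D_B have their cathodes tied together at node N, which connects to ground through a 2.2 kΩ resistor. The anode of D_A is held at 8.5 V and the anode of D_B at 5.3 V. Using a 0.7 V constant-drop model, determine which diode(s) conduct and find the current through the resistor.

Only D_A conducts; I_R ≈ 3.5 mA

Assume both conduct. Then node N would need to be at both 8.5−0.7 = 7.8 V and 5.3−0.7 = 4.6 V, which is impossible.
Assume only D_A conducts: V_N = 8.5 − 0.7 = 7.8 V, so I_R = 7.8/2.2 = 3.55 mA.
Check D_B: its anode-to-cathode voltage is 5.3 − 7.8 = -2.5 V < 0.7 V, so it is off. The assumption is consistent.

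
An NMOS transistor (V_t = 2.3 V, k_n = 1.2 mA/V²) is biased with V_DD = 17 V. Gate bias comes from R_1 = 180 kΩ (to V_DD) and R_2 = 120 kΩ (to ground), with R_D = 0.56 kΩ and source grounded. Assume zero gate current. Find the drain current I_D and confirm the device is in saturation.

I_D ≈ 12 mA

V_G = V_DD·R_2/(R_1+R_2) = 17×120/300 = 6.8 V. With the source grounded, V_GS = V_G = 6.8 V.
Assume saturation: I_D = (k_n/2)(V_GS − V_t)² = (1.2/2)×(6.8 − 2.3)² = 0.6×4.5² = 12.1 mA.
V_DS = V_DD − I_D·R_D = 17 − 12.1×0.56 = 10.2 V.
Saturation requires V_DS ≥ V_GS − V_t = 4.5 V; 10.2 ≥ 4.5 ✓.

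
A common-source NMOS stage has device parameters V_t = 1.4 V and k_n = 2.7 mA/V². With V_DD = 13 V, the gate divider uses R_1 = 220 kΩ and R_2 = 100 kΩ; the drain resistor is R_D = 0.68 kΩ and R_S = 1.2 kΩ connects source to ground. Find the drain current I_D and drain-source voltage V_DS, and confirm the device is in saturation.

V_G = V_DD·R_2/(R_1+R_2) = 13×100/320 = 4.06 V.
Assume saturation: I_D = (k_n/2)(V_GS − V_t)² with V_GS = V_G − I_D·R_S = 4.06 − 1.2·I_D.
Substituting gives 1.94·I_D² − 9.63·I_D + 9.57 = 0, with roots I_D = 1.38 or 3.57 mA.
The root I_D = 3.57 mA gives V_GS = -0.227 V ≤ V_t, so take I_D = 1.38 mA.
Then V_GS = 2.41 V and V_DS = V_DD − I_D(R_D+R_S) = 13 − 1.38×1.88 = 10.4 V.
Saturation requires V_DS ≥ V_GS − V_t = 1.01 V; 10.4 ≥ 1.01 ✓.

I_D ≈ 1.4 mA, V_DS ≈ 10 V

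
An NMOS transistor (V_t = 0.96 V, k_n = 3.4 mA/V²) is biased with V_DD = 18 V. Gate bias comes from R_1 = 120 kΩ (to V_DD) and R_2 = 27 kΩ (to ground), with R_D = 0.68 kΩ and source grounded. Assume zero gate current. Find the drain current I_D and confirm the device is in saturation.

V_G = V_DD·R_2/(R_1+R_2) = 18×27/147 = 3.31 V. With the source grounded, V_GS = V_G = 3.31 V.
Assume saturation: I_D = (k_n/2)(V_GS − V_t)² = (3.4/2)×(3.31 − 0.96)² = 1.7×2.35² = 9.36 mA.
V_DS = V_DD − I_D·R_D = 18 − 9.36×0.68 = 11.6 V.
Saturation requires V_DS ≥ V_GS − V_t = 2.35 V; 11.6 ≥ 2.35 ✓.

I_D ≈ 9.4 mA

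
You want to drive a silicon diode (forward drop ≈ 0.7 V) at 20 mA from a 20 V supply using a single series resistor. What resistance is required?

The resistor drops V_S − V_D = 20 − 0.7 = 19.3 V at 20 mA.
R = 19.3 V / 20 mA = 0.965 kΩ.

R ≈ 0.97 kΩ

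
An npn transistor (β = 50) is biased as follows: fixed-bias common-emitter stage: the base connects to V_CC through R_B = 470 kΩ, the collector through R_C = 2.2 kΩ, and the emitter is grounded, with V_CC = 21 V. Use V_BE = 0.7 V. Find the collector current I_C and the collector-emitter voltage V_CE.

I_C ≈ 2.2 mA, V_CE ≈ 16 V

Base loop: V_CC = I_B·R_B + V_BE, so I_B = (21 − 0.7)/470 kΩ = 0.0432 mA.
In the active region I_C = β·I_B = 50 × 0.0432 = 2.16 mA.
Collector loop: V_CE = V_CC − I_C·R_C = 21 − 2.16×2.2 = 16.2 V.
Since V_CE = 16.2 V > V_CE(sat) ≈ 0.2 V, the transistor is in the active region as assumed.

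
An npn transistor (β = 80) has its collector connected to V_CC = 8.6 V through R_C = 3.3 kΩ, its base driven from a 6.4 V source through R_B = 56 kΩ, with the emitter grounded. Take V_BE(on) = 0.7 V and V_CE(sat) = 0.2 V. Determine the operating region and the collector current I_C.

saturation; I_C ≈ 2.5 mA

Assume active: I_B = (6.4 − 0.7)/56 = 0.102 mA, giving I_C = β·I_B = 8.14 mA.
But then V_CE = 8.6 − 8.14×3.3 = -18.3 V < V_CE(sat) = 0.2 V — impossible in the active region.
So the transistor is saturated. With V_CE = 0.2 V, I_C = (V_CC − 0.2)/R_C = 8.4/3.3 = 2.55 mA.
Check: β·I_B = 8.14 mA > I_C = 2.55 mA, confirming saturation.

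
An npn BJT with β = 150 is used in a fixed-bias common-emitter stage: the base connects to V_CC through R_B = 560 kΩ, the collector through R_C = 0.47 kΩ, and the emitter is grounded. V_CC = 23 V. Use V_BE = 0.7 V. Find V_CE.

Base loop: V_CC = I_B·R_B + V_BE, so I_B = (23 − 0.7)/560 kΩ = 0.0398 mA.
In the active region I_C = β·I_B = 150 × 0.0398 = 5.97 mA.
Collector loop: V_CE = V_CC − I_C·R_C = 23 − 5.97×0.47 = 20.2 V.
Since V_CE = 20.2 V > V_CE(sat) ≈ 0.2 V, the transistor is in the active region as assumed.

V_CE ≈ 20 V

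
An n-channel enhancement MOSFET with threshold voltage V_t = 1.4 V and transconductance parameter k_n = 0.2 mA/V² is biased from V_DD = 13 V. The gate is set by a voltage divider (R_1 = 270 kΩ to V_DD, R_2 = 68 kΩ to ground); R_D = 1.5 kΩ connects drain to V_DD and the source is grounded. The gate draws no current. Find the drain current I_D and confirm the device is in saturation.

I_D ≈ 0.15 mA

V_G = V_DD·R_2/(R_1+R_2) = 13×68/338 = 2.62 V. With the source grounded, V_GS = V_G = 2.62 V.
Assume saturation: I_D = (k_n/2)(V_GS − V_t)² = (0.2/2)×(2.62 − 1.4)² = 0.1×1.22² = 0.148 mA.
V_DS = V_DD − I_D·R_D = 13 − 0.148×1.5 = 12.8 V.
Saturation requires V_DS ≥ V_GS − V_t = 1.22 V; 12.8 ≥ 1.22 ✓.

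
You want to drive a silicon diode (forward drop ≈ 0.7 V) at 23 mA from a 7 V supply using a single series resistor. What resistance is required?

The resistor drops V_S − V_D = 7 − 0.7 = 6.3 V at 23 mA.
R = 6.3 V / 23 mA = 0.274 kΩ.

R ≈ 0.27 kΩ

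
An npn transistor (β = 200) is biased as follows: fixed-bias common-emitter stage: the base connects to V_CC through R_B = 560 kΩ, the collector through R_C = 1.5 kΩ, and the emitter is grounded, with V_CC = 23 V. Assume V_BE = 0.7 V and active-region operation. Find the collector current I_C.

I_C ≈ 8 mA

Base loop: V_CC = I_B·R_B + V_BE, so I_B = (23 − 0.7)/560 kΩ = 0.0398 mA.
In the active region I_C = β·I_B = 200 × 0.0398 = 7.96 mA.
Collector loop: V_CE = V_CC − I_C·R_C = 23 − 7.96×1.5 = 11.1 V.
Since V_CE = 11.1 V > V_CE(sat) ≈ 0.2 V, the transistor is in the active region as assumed.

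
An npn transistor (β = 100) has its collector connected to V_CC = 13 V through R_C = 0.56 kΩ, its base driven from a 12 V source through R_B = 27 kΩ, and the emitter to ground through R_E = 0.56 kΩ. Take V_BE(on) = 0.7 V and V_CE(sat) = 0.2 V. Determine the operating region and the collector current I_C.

Assume active: I_B = (12 − 0.7)/(27 + 101×0.56) = 0.135 mA, I_C = β·I_B = 13.5 mA.
Then V_CE = 13 − 13.5×0.56 − 13.7×0.56 = -2.22 V < 0.2 V — the active assumption fails.
Re-solve with V_CE = 0.2 V. KCL at the emitter: V_E/R_E = (V_BB−0.7−V_E)/R_B + (V_CC−0.2−V_E)/R_C, giving V_E = 6.45 V.
I_C = (V_CC − 0.2 − V_E)/R_C = (12.8 − 6.45)/0.56 = 11.3 mA.
Check: I_B = (11.3 − 6.45)/27 = 0.18 mA, and β·I_B = 18 mA > I_C, confirming saturation.

saturation; I_C ≈ 11 mA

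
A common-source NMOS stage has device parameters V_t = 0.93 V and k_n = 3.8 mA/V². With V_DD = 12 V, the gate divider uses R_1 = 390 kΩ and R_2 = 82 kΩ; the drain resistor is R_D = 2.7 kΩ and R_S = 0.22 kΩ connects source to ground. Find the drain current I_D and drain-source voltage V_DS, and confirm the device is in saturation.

I_D ≈ 1.4 mA, V_DS ≈ 8 V

V_G = V_DD·R_2/(R_1+R_2) = 12×82/472 = 2.08 V.
Assume saturation: I_D = (k_n/2)(V_GS − V_t)² with V_GS = V_G − I_D·R_S = 2.08 − 0.22·I_D.
Substituting gives 0.092·I_D² − 1.97·I_D + 2.53 = 0, with roots I_D = 1.38 or 20 mA.
The root I_D = 20 mA gives V_GS = -2.31 V ≤ V_t, so take I_D = 1.38 mA.
Then V_GS = 1.78 V and V_DS = V_DD − I_D(R_D+R_S) = 12 − 1.38×2.92 = 7.98 V.
Saturation requires V_DS ≥ V_GS − V_t = 0.852 V; 7.98 ≥ 0.852 ✓.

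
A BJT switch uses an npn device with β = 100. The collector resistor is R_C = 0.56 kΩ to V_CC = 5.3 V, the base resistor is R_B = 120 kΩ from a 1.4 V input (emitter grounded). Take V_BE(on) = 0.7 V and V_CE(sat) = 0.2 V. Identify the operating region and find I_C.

Assume active. Base-emitter loop: I_B = (V_BB − V_BE)/R_B = (1.4 − 0.7)/120 = 0.00583 mA.
I_C = β·I_B = 100×0.00583 = 0.583 mA.
V_CE = V_CC − I_C·R_C = 5.3 − 0.583×0.56 = 4.97 V > V_CE(sat), so the active-region assumption holds.

active; I_C ≈ 0.58 mA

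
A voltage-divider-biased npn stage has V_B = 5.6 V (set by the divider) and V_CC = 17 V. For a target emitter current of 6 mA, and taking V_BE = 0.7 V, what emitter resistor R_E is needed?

R_E ≈ 0.82 kΩ

V_E = V_B − V_BE = 5.6 − 0.7 = 4.9 V.
R_E = V_E / I_E = 4.9 / 6 = 0.817 kΩ.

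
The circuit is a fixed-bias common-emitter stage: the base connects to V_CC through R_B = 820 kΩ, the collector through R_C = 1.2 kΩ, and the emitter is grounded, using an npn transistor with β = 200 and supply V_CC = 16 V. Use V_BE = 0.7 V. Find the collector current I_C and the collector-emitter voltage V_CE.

Base loop: V_CC = I_B·R_B + V_BE, so I_B = (16 − 0.7)/820 kΩ = 0.0187 mA.
In the active region I_C = β·I_B = 200 × 0.0187 = 3.73 mA.
Collector loop: V_CE = V_CC − I_C·R_C = 16 − 3.73×1.2 = 11.5 V.
Since V_CE = 11.5 V > V_CE(sat) ≈ 0.2 V, the transistor is in the active region as assumed.

I_C ≈ 3.7 mA, V_CE ≈ 12 V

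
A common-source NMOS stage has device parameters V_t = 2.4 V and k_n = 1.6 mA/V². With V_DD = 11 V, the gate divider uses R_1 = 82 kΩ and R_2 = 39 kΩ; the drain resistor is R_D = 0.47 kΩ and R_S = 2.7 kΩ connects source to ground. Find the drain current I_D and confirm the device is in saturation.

I_D ≈ 0.23 mA

V_G = V_DD·R_2/(R_1+R_2) = 11×39/121 = 3.55 V.
Assume saturation: I_D = (k_n/2)(V_GS − V_t)² with V_GS = V_G − I_D·R_S = 3.55 − 2.7·I_D.
Substituting gives 5.83·I_D² − 5.95·I_D + 1.05 = 0, with roots I_D = 0.227 or 0.793 mA.
The root I_D = 0.793 mA gives V_GS = 1.4 V ≤ V_t, so take I_D = 0.227 mA.
Then V_GS = 2.93 V and V_DS = V_DD − I_D(R_D+R_S) = 11 − 0.227×3.17 = 10.3 V.
Saturation requires V_DS ≥ V_GS − V_t = 0.533 V; 10.3 ≥ 0.533 ✓.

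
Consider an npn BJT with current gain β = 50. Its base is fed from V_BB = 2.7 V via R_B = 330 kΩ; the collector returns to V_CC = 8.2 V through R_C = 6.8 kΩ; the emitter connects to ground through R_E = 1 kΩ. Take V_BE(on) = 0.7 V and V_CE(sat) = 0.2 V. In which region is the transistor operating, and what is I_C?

Assume active. Base-emitter loop: I_B = (V_BB − V_BE)/(R_B + (β+1)R_E) = (2.7 − 0.7)/(330 + 51×1) = 0.00525 mA.
I_C = β·I_B = 50×0.00525 = 0.262 mA.
V_CE = V_CC − I_C·R_C − I_E·R_E = 8.2 − 0.262×6.8 − 0.268×1 = 6.15 V > V_CE(sat), so the active-region assumption holds.

active; I_C ≈ 0.26 mA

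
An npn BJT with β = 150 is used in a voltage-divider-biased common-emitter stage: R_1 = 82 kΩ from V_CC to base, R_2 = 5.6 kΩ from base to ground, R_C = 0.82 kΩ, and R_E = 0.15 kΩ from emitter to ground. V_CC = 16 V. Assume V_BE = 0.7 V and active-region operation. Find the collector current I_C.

I_C ≈ 1.7 mA

Thevenize the base divider: V_Th = V_CC·R_2/(R_1+R_2) = 16×5.6/87.6 = 1.02 V, R_Th = R_1‖R_2 = 5.24 kΩ.
Base-emitter loop: V_Th = I_B·R_Th + V_BE + (β+1)I_B·R_E, so I_B = (1.02 − 0.7) / (5.24 + 151×0.15) = 0.0116 mA.
I_C = β·I_B = 150×0.0116 = 1.74 mA, and I_E = (β+1)I_B = 1.75 mA.
V_CE = V_CC − I_C·R_C − I_E·R_E = 16 − 1.74×0.82 − 1.75×0.15 = 14.3 V.
V_CE = 14.3 V > 0.2 V confirms active-region operation.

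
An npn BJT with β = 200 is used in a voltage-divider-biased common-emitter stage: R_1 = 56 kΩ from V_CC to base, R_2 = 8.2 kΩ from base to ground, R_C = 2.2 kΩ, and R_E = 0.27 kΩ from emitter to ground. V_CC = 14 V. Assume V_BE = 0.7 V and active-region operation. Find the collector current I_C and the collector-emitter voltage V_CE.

Thevenize the base divider: V_Th = V_CC·R_2/(R_1+R_2) = 14×8.2/64.2 = 1.79 V, R_Th = R_1‖R_2 = 7.15 kΩ.
Base-emitter loop: V_Th = I_B·R_Th + V_BE + (β+1)I_B·R_E, so I_B = (1.79 − 0.7) / (7.15 + 201×0.27) = 0.0177 mA.
I_C = β·I_B = 200×0.0177 = 3.54 mA, and I_E = (β+1)I_B = 3.56 mA.
V_CE = V_CC − I_C·R_C − I_E·R_E = 14 − 3.54×2.2 − 3.56×0.27 = 5.24 V.
V_CE = 5.24 V > 0.2 V confirms active-region operation.

I_C ≈ 3.5 mA, V_CE ≈ 5.2 V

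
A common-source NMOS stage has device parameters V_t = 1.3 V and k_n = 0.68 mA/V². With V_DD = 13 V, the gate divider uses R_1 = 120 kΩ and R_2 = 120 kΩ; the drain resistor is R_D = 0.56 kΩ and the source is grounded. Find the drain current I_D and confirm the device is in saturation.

I_D ≈ 9.2 mA

V_G = V_DD·R_2/(R_1+R_2) = 13×120/240 = 6.5 V. With the source grounded, V_GS = V_G = 6.5 V.
Assume saturation: I_D = (k_n/2)(V_GS − V_t)² = (0.68/2)×(6.5 − 1.3)² = 0.34×5.2² = 9.19 mA.
V_DS = V_DD − I_D·R_D = 13 − 9.19×0.56 = 7.85 V.
Saturation requires V_DS ≥ V_GS − V_t = 5.2 V; 7.85 ≥ 5.2 ✓.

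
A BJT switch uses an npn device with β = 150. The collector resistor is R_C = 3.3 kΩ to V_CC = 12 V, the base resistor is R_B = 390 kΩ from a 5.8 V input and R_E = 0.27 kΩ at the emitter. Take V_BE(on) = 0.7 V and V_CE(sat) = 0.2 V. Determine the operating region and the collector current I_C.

Assume active. Base-emitter loop: I_B = (V_BB − V_BE)/(R_B + (β+1)R_E) = (5.8 − 0.7)/(390 + 151×0.27) = 0.0118 mA.
I_C = β·I_B = 150×0.0118 = 1.78 mA.
V_CE = V_CC − I_C·R_C − I_E·R_E = 12 − 1.78×3.3 − 1.79×0.27 = 5.66 V > V_CE(sat), so the active-region assumption holds.

active; I_C ≈ 1.8 mA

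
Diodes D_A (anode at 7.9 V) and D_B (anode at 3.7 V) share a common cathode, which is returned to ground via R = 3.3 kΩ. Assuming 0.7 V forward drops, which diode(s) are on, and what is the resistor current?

Only D_A conducts; I_R ≈ 2.2 mA

Assume both conduct. Then node N would need to be at both 7.9−0.7 = 7.2 V and 3.7−0.7 = 3 V, which is impossible.
Assume only D_A conducts: V_N = 7.9 − 0.7 = 7.2 V, so I_R = 7.2/3.3 = 2.18 mA.
Check D_B: its anode-to-cathode voltage is 3.7 − 7.2 = -3.5 V < 0.7 V, so it is off. The assumption is consistent.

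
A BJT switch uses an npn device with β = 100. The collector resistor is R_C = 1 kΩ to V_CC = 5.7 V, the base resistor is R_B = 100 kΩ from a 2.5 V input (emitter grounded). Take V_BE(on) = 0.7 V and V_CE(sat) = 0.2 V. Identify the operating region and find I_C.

Assume active. Base-emitter loop: I_B = (V_BB − V_BE)/R_B = (2.5 − 0.7)/100 = 0.018 mA.
I_C = β·I_B = 100×0.018 = 1.8 mA.
V_CE = V_CC − I_C·R_C = 5.7 − 1.8×1 = 3.9 V > V_CE(sat), so the active-region assumption holds.

active; I_C ≈ 1.8 mA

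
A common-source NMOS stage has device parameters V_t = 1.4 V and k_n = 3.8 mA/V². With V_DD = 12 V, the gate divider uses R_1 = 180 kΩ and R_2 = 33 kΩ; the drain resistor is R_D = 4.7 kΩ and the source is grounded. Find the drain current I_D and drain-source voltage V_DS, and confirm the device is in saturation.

V_G = V_DD·R_2/(R_1+R_2) = 12×33/213 = 1.86 V. With the source grounded, V_GS = V_G = 1.86 V.
Assume saturation: I_D = (k_n/2)(V_GS − V_t)² = (3.8/2)×(1.86 − 1.4)² = 1.9×0.459² = 0.401 mA.
V_DS = V_DD − I_D·R_D = 12 − 0.401×4.7 = 10.1 V.
Saturation requires V_DS ≥ V_GS − V_t = 0.459 V; 10.1 ≥ 0.459 ✓.

I_D ≈ 0.4 mA, V_DS ≈ 10 V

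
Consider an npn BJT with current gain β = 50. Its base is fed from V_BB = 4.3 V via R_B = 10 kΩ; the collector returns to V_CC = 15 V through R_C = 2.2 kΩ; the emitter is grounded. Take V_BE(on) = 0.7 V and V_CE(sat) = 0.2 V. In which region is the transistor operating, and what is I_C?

Assume active: I_B = (4.3 − 0.7)/10 = 0.36 mA, giving I_C = β·I_B = 18 mA.
But then V_CE = 15 − 18×2.2 = -24.6 V < V_CE(sat) = 0.2 V — impossible in the active region.
So the transistor is saturated. With V_CE = 0.2 V, I_C = (V_CC − 0.2)/R_C = 14.8/2.2 = 6.73 mA.
Check: β·I_B = 18 mA > I_C = 6.73 mA, confirming saturation.

saturation; I_C ≈ 6.7 mA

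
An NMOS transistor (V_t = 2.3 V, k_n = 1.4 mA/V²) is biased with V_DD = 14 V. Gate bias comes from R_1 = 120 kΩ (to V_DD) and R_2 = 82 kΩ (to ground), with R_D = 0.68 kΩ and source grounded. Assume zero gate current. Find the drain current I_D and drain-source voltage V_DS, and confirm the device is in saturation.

I_D ≈ 8 mA, V_DS ≈ 8.6 V

V_G = V_DD·R_2/(R_1+R_2) = 14×82/202 = 5.68 V. With the source grounded, V_GS = V_G = 5.68 V.
Assume saturation: I_D = (k_n/2)(V_GS − V_t)² = (1.4/2)×(5.68 − 2.3)² = 0.7×3.38² = 8.01 mA.
V_DS = V_DD − I_D·R_D = 14 − 8.01×0.68 = 8.55 V.
Saturation requires V_DS ≥ V_GS − V_t = 3.38 V; 8.55 ≥ 3.38 ✓.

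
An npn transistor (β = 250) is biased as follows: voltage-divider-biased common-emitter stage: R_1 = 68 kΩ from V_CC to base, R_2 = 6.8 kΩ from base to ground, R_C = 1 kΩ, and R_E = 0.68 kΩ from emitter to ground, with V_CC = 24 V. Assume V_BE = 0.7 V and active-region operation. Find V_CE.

Thevenize the base divider: V_Th = V_CC·R_2/(R_1+R_2) = 24×6.8/74.8 = 2.18 V, R_Th = R_1‖R_2 = 6.18 kΩ.
Base-emitter loop: V_Th = I_B·R_Th + V_BE + (β+1)I_B·R_E, so I_B = (2.18 − 0.7) / (6.18 + 251×0.68) = 0.00838 mA.
I_C = β·I_B = 250×0.00838 = 2.09 mA, and I_E = (β+1)I_B = 2.1 mA.
V_CE = V_CC − I_C·R_C − I_E·R_E = 24 − 2.09×1 − 2.1×0.68 = 20.5 V.
V_CE = 20.5 V > 0.2 V confirms active-region operation.

V_CE ≈ 20 V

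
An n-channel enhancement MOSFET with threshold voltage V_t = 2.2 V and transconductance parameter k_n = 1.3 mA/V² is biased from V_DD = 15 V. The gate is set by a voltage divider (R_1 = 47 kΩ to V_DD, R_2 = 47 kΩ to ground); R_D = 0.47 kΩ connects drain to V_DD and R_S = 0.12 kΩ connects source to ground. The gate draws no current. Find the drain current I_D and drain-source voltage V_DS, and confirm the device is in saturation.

I_D ≈ 11 mA, V_DS ≈ 8.8 V

V_G = V_DD·R_2/(R_1+R_2) = 15×47/94 = 7.5 V.
Assume saturation: I_D = (k_n/2)(V_GS − V_t)² with V_GS = V_G − I_D·R_S = 7.5 − 0.12·I_D.
Substituting gives 0.00936·I_D² − 1.83·I_D + 18.3 = 0, with roots I_D = 10.6 or 185 mA.
The root I_D = 185 mA gives V_GS = -14.7 V ≤ V_t, so take I_D = 10.6 mA.
Then V_GS = 6.23 V and V_DS = V_DD − I_D(R_D+R_S) = 15 − 10.6×0.59 = 8.77 V.
Saturation requires V_DS ≥ V_GS − V_t = 4.03 V; 8.77 ≥ 4.03 ✓.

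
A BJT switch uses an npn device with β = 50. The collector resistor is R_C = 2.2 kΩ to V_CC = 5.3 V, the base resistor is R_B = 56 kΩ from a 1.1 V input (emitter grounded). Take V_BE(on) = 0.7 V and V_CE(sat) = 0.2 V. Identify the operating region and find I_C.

active; I_C ≈ 0.36 mA

Assume active. Base-emitter loop: I_B = (V_BB − V_BE)/R_B = (1.1 − 0.7)/56 = 0.00714 mA.
I_C = β·I_B = 50×0.00714 = 0.357 mA.
V_CE = V_CC − I_C·R_C = 5.3 − 0.357×2.2 = 4.51 V > V_CE(sat), so the active-region assumption holds.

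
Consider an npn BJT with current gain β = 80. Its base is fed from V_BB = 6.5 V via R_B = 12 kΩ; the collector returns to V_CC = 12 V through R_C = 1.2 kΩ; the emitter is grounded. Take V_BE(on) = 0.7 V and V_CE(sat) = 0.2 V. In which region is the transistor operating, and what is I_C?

saturation; I_C ≈ 9.8 mA

Assume active: I_B = (6.5 − 0.7)/12 = 0.483 mA, giving I_C = β·I_B = 38.7 mA.
But then V_CE = 12 − 38.7×1.2 = -34.4 V < V_CE(sat) = 0.2 V — impossible in the active region.
So the transistor is saturated. With V_CE = 0.2 V, I_C = (V_CC − 0.2)/R_C = 11.8/1.2 = 9.83 mA.
Check: β·I_B = 38.7 mA > I_C = 9.83 mA, confirming saturation.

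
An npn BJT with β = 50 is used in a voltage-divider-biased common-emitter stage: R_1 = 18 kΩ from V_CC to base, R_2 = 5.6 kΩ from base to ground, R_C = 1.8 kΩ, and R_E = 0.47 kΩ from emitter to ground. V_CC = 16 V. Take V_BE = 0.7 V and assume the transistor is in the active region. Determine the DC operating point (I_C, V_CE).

Thevenize the base divider: V_Th = V_CC·R_2/(R_1+R_2) = 16×5.6/23.6 = 3.8 V, R_Th = R_1‖R_2 = 4.27 kΩ.
Base-emitter loop: V_Th = I_B·R_Th + V_BE + (β+1)I_B·R_E, so I_B = (3.8 − 0.7) / (4.27 + 51×0.47) = 0.11 mA.
I_C = β·I_B = 50×0.11 = 5.48 mA, and I_E = (β+1)I_B = 5.59 mA.
V_CE = V_CC − I_C·R_C − I_E·R_E = 16 − 5.48×1.8 − 5.59×0.47 = 3.5 V.
V_CE = 3.5 V > 0.2 V confirms active-region operation.

I_C ≈ 5.5 mA, V_CE ≈ 3.5 V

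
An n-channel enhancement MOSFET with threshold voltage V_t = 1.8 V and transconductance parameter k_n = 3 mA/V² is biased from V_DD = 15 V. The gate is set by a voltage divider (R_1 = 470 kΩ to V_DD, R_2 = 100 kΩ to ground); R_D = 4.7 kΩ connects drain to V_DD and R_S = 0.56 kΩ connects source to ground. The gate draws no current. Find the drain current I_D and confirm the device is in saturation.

V_G = V_DD·R_2/(R_1+R_2) = 15×100/570 = 2.63 V.
Assume saturation: I_D = (k_n/2)(V_GS − V_t)² with V_GS = V_G − I_D·R_S = 2.63 − 0.56·I_D.
Substituting gives 0.47·I_D² − 2.4·I_D + 1.04 = 0, with roots I_D = 0.477 or 4.62 mA.
The root I_D = 4.62 mA gives V_GS = 0.0453 V ≤ V_t, so take I_D = 0.477 mA.
Then V_GS = 2.36 V and V_DS = V_DD − I_D(R_D+R_S) = 15 − 0.477×5.26 = 12.5 V.
Saturation requires V_DS ≥ V_GS − V_t = 0.564 V; 12.5 ≥ 0.564 ✓.

I_D ≈ 0.48 mA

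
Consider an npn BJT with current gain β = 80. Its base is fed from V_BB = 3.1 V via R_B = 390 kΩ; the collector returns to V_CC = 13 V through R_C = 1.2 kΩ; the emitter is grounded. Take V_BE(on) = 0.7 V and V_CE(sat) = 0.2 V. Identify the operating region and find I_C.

Assume active. Base-emitter loop: I_B = (V_BB − V_BE)/R_B = (3.1 − 0.7)/390 = 0.00615 mA.
I_C = β·I_B = 80×0.00615 = 0.492 mA.
V_CE = V_CC − I_C·R_C = 13 − 0.492×1.2 = 12.4 V > V_CE(sat), so the active-region assumption holds.

active; I_C ≈ 0.49 mA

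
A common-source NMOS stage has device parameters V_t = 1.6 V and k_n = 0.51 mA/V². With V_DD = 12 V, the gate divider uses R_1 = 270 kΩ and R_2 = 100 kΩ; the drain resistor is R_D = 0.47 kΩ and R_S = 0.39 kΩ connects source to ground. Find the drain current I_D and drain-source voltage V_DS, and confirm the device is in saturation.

V_G = V_DD·R_2/(R_1+R_2) = 12×100/370 = 3.24 V.
Assume saturation: I_D = (k_n/2)(V_GS − V_t)² with V_GS = V_G − I_D·R_S = 3.24 − 0.39·I_D.
Substituting gives 0.0388·I_D² − 1.33·I_D + 0.689 = 0, with roots I_D = 0.527 or 33.7 mA.
The root I_D = 33.7 mA gives V_GS = -9.89 V ≤ V_t, so take I_D = 0.527 mA.
Then V_GS = 3.04 V and V_DS = V_DD − I_D(R_D+R_S) = 12 − 0.527×0.86 = 11.5 V.
Saturation requires V_DS ≥ V_GS − V_t = 1.44 V; 11.5 ≥ 1.44 ✓.

I_D ≈ 0.53 mA, V_DS ≈ 12 V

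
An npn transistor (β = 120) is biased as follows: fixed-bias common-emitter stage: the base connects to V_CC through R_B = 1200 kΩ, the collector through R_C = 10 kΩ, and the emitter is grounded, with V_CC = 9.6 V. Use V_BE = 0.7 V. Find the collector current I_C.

Base loop: V_CC = I_B·R_B + V_BE, so I_B = (9.6 − 0.7)/1200 kΩ = 0.00742 mA.
In the active region I_C = β·I_B = 120 × 0.00742 = 0.89 mA.
Collector loop: V_CE = V_CC − I_C·R_C = 9.6 − 0.89×10 = 0.7 V.
Since V_CE = 0.7 V > V_CE(sat) ≈ 0.2 V, the transistor is in the active region as assumed.

I_C ≈ 0.89 mA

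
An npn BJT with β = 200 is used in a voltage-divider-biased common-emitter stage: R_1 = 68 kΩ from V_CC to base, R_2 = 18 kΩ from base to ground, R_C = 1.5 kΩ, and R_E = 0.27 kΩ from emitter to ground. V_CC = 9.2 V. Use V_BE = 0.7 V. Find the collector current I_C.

I_C ≈ 3.6 mA

Thevenize the base divider: V_Th = V_CC·R_2/(R_1+R_2) = 9.2×18/86 = 1.93 V, R_Th = R_1‖R_2 = 14.2 kΩ.
Base-emitter loop: V_Th = I_B·R_Th + V_BE + (β+1)I_B·R_E, so I_B = (1.93 − 0.7) / (14.2 + 201×0.27) = 0.0179 mA.
I_C = β·I_B = 200×0.0179 = 3.58 mA, and I_E = (β+1)I_B = 3.6 mA.
V_CE = V_CC − I_C·R_C − I_E·R_E = 9.2 − 3.58×1.5 − 3.6×0.27 = 2.86 V.
V_CE = 2.86 V > 0.2 V confirms active-region operation.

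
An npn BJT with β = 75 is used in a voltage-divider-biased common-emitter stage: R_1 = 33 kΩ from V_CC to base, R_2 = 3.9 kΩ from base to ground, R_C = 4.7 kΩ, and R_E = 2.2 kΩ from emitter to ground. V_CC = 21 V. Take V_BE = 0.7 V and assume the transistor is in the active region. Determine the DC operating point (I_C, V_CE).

Thevenize the base divider: V_Th = V_CC·R_2/(R_1+R_2) = 21×3.9/36.9 = 2.22 V, R_Th = R_1‖R_2 = 3.49 kΩ.
Base-emitter loop: V_Th = I_B·R_Th + V_BE + (β+1)I_B·R_E, so I_B = (2.22 − 0.7) / (3.49 + 76×2.2) = 0.0089 mA.
I_C = β·I_B = 75×0.0089 = 0.668 mA, and I_E = (β+1)I_B = 0.677 mA.
V_CE = V_CC − I_C·R_C − I_E·R_E = 21 − 0.668×4.7 − 0.677×2.2 = 16.4 V.
V_CE = 16.4 V > 0.2 V confirms active-region operation.

I_C ≈ 0.67 mA, V_CE ≈ 16 V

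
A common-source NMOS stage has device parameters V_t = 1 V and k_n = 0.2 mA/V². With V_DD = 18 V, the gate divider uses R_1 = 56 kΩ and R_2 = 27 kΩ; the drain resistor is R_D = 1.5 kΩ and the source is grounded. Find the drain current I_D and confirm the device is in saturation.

I_D ≈ 2.4 mA

V_G = V_DD·R_2/(R_1+R_2) = 18×27/83 = 5.86 V. With the source grounded, V_GS = V_G = 5.86 V.
Assume saturation: I_D = (k_n/2)(V_GS − V_t)² = (0.2/2)×(5.86 − 1)² = 0.1×4.86² = 2.36 mA.
V_DS = V_DD − I_D·R_D = 18 − 2.36×1.5 = 14.5 V.
Saturation requires V_DS ≥ V_GS − V_t = 4.86 V; 14.5 ≥ 4.86 ✓.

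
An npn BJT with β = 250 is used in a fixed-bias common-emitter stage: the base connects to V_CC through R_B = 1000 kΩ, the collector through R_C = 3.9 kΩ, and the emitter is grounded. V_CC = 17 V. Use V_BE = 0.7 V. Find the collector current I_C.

Base loop: V_CC = I_B·R_B + V_BE, so I_B = (17 − 0.7)/1000 kΩ = 0.0163 mA.
In the active region I_C = β·I_B = 250 × 0.0163 = 4.08 mA.
Collector loop: V_CE = V_CC − I_C·R_C = 17 − 4.08×3.9 = 1.11 V.
Since V_CE = 1.11 V > V_CE(sat) ≈ 0.2 V, the transistor is in the active region as assumed.

I_C ≈ 4.1 mA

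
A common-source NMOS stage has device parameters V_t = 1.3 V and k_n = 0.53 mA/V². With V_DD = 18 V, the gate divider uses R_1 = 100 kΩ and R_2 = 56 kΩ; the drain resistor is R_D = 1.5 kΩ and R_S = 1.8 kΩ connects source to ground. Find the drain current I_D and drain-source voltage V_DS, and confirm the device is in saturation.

I_D ≈ 1.5 mA, V_DS ≈ 13 V

V_G = V_DD·R_2/(R_1+R_2) = 18×56/156 = 6.46 V.
Assume saturation: I_D = (k_n/2)(V_GS − V_t)² with V_GS = V_G − I_D·R_S = 6.46 − 1.8·I_D.
Substituting gives 0.859·I_D² − 5.92·I_D + 7.06 = 0, with roots I_D = 1.53 or 5.37 mA.
The root I_D = 5.37 mA gives V_GS = -3.2 V ≤ V_t, so take I_D = 1.53 mA.
Then V_GS = 3.7 V and V_DS = V_DD − I_D(R_D+R_S) = 18 − 1.53×3.3 = 12.9 V.
Saturation requires V_DS ≥ V_GS − V_t = 2.4 V; 12.9 ≥ 2.4 ✓.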